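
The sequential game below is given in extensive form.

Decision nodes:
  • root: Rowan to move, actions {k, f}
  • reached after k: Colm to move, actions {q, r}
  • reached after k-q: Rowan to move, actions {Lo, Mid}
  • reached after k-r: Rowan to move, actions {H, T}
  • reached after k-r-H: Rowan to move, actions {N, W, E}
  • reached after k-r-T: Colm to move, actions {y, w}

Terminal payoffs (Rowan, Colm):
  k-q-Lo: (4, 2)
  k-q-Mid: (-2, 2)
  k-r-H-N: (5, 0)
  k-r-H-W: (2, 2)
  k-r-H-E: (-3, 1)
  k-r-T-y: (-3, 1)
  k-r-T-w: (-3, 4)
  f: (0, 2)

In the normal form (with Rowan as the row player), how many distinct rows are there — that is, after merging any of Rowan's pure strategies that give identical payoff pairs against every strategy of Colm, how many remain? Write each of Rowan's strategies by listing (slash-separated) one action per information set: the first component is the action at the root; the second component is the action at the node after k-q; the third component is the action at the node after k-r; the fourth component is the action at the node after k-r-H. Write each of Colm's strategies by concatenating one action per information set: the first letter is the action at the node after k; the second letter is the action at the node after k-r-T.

Rowan has 24 pure strategies: k/Lo/H/N, k/Lo/H/W, k/Lo/H/E, k/Lo/T/N, k/Lo/T/W, k/Lo/T/E, k/Mid/H/N, k/Mid/H/W, k/Mid/H/E, k/Mid/T/N, k/Mid/T/W, k/Mid/T/E, f/Lo/H/N, f/Lo/H/W, f/Lo/H/E, f/Lo/T/N, f/Lo/T/W, f/Lo/T/E, f/Mid/H/N, f/Mid/H/W, f/Mid/H/E, f/Mid/T/N, f/Mid/T/W, f/Mid/T/E. Columns: qy, qw, ry, rw.
{k/Lo/H/N} → row (4,2) (4,2) (5,0) (5,0)
{k/Lo/H/W} → row (4,2) (4,2) (2,2) (2,2)
{k/Lo/H/E} → row (4,2) (4,2) (-3,1) (-3,1)
{k/Lo/T/N, k/Lo/T/W, k/Lo/T/E} → row (4,2) (4,2) (-3,1) (-3,4)
{k/Mid/H/N} → row (-2,2) (-2,2) (5,0) (5,0)
{k/Mid/H/W} → row (-2,2) (-2,2) (2,2) (2,2)
{k/Mid/H/E} → row (-2,2) (-2,2) (-3,1) (-3,1)
{k/Mid/T/N, k/Mid/T/W, k/Mid/T/E} → row (-2,2) (-2,2) (-3,1) (-3,4)
{f/Lo/H/N, f/Lo/H/W, f/Lo/H/E, f/Lo/T/N, f/Lo/T/W, f/Lo/T/E, f/Mid/H/N, f/Mid/H/W, f/Mid/H/E, f/Mid/T/N, f/Mid/T/W, f/Mid/T/E} → row (0,2) (0,2) (0,2) (0,2)
That's 9 distinct rows out of 24 strategies.

9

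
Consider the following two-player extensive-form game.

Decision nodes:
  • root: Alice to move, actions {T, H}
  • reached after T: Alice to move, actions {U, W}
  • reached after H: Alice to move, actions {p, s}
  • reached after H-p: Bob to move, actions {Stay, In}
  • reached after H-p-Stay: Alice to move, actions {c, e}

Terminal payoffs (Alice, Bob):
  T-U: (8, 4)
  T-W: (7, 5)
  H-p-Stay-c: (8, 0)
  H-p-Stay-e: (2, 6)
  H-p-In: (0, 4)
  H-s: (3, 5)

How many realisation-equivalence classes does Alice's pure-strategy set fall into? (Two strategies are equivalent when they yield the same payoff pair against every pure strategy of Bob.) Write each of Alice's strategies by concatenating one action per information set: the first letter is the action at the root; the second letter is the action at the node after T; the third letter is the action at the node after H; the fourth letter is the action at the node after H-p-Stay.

5

Alice has 16 pure strategies: TUpc, TUpe, TUsc, TUse, TWpc, TWpe, TWsc, TWse, HUpc, HUpe, HUsc, HUse, HWpc, HWpe, HWsc, HWse. Columns: Stay, In.
{TUpc, TUpe, TUsc, TUse} → row (8,4) (8,4)
{TWpc, TWpe, TWsc, TWse} → row (7,5) (7,5)
{HUpc, HWpc} → row (8,0) (0,4)
{HUpe, HWpe} → row (2,6) (0,4)
{HUsc, HUse, HWsc, HWse} → row (3,5) (3,5)
That's 5 distinct rows out of 16 strategies.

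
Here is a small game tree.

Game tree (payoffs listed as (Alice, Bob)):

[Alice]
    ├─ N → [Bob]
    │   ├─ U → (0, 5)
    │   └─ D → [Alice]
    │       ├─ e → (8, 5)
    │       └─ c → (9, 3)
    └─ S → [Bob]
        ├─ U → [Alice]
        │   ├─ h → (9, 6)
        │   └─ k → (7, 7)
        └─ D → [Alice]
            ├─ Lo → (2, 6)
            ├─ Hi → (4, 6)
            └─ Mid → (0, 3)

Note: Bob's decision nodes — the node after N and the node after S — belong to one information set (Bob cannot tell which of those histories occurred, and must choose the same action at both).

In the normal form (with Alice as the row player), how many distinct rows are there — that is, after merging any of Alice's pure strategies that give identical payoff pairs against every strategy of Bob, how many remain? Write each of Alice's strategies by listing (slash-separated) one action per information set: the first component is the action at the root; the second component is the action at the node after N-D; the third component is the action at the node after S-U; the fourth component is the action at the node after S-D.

Alice has 24 pure strategies: N/e/h/Lo, N/e/h/Hi, N/e/h/Mid, N/e/k/Lo, N/e/k/Hi, N/e/k/Mid, N/c/h/Lo, N/c/h/Hi, N/c/h/Mid, N/c/k/Lo, N/c/k/Hi, N/c/k/Mid, S/e/h/Lo, S/e/h/Hi, S/e/h/Mid, S/e/k/Lo, S/e/k/Hi, S/e/k/Mid, S/c/h/Lo, S/c/h/Hi, S/c/h/Mid, S/c/k/Lo, S/c/k/Hi, S/c/k/Mid. Columns: U, D.
{N/e/h/Lo, N/e/h/Hi, N/e/h/Mid, N/e/k/Lo, N/e/k/Hi, N/e/k/Mid} → row (0,5) (8,5)
{N/c/h/Lo, N/c/h/Hi, N/c/h/Mid, N/c/k/Lo, N/c/k/Hi, N/c/k/Mid} → row (0,5) (9,3)
{S/e/h/Lo, S/c/h/Lo} → row (9,6) (2,6)
{S/e/h/Hi, S/c/h/Hi} → row (9,6) (4,6)
{S/e/h/Mid, S/c/h/Mid} → row (9,6) (0,3)
{S/e/k/Lo, S/c/k/Lo} → row (7,7) (2,6)
{S/e/k/Hi, S/c/k/Hi} → row (7,7) (4,6)
{S/e/k/Mid, S/c/k/Mid} → row (7,7) (0,3)
That's 8 distinct rows out of 24 strategies.

8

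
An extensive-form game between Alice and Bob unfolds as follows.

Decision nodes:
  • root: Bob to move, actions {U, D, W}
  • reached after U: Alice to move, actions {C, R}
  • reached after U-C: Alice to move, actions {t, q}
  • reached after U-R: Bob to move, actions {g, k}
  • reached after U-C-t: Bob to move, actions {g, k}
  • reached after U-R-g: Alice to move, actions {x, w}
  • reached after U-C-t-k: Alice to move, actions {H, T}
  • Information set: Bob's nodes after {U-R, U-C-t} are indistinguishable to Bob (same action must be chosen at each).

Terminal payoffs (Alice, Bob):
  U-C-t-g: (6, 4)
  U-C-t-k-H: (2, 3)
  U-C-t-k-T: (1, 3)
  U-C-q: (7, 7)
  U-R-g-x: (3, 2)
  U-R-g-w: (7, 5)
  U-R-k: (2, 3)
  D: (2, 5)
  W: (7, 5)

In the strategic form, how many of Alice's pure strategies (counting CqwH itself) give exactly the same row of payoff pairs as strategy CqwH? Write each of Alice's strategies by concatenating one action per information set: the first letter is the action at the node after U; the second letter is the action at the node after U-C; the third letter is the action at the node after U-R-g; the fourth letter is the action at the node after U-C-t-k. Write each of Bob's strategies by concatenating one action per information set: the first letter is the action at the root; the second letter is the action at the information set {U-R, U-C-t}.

Row for CqwH (columns Ug, Uk, Dg, Dk, Wg, Wk): (7,7) (7,7) (2,5) (2,5) (7,5) (7,5).
Under CqwH, Alice's choice at the node after U-R-g and at the node after U-C-t-k can never be reached regardless of what Bob does, so varying those choices leaves every outcome unchanged.
Holding the reachable choices fixed and varying the unreachable ones freely already gives 2 × 2 = 4 equivalent strategies.
No other strategy reproduces this row, so those 4 are the full class: CqxH, CqxT, CqwH, CqwT.

4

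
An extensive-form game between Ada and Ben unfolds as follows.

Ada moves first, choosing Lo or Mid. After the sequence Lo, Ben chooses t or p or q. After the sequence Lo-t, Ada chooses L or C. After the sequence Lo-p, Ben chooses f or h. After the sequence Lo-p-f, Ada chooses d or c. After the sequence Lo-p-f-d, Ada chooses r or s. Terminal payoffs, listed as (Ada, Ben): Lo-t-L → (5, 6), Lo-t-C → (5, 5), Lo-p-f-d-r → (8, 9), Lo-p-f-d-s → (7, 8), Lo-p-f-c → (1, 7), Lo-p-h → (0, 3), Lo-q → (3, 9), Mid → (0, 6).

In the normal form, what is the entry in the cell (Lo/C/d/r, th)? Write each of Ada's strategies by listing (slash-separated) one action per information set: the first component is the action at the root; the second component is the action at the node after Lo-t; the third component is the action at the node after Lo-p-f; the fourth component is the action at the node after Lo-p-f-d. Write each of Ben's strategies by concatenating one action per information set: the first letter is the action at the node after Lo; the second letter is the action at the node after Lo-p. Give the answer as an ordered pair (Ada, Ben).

(5, 5)

Trace the play path from the root:
  Ada plays Lo
  Ben plays t at [Lo]
  Ada plays C at [Lo-t]
→ terminal payoff (5, 5).
(Ada's choice at the node after Lo-p-f is never reached on this path, so it doesn't affect the outcome.)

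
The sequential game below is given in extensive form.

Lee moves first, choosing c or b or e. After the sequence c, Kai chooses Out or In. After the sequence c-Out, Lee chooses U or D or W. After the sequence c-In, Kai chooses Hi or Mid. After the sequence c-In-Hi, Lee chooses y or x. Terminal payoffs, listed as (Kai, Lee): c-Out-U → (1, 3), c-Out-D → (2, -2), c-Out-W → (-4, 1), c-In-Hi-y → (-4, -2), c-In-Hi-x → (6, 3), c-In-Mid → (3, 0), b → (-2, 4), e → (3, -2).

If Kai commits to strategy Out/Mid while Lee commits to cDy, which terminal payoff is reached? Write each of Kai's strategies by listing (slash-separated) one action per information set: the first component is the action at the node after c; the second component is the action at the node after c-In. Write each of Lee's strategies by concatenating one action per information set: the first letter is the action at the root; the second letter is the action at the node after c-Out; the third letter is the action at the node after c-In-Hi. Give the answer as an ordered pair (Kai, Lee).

Trace the play path from the root:
  Lee plays c
  Kai plays Out at [c]
  Lee plays D at [c-Out]
→ terminal payoff (2, -2).
(Kai's choice at the node after c-In is never reached on this path, so it doesn't affect the outcome.)

(2, -2)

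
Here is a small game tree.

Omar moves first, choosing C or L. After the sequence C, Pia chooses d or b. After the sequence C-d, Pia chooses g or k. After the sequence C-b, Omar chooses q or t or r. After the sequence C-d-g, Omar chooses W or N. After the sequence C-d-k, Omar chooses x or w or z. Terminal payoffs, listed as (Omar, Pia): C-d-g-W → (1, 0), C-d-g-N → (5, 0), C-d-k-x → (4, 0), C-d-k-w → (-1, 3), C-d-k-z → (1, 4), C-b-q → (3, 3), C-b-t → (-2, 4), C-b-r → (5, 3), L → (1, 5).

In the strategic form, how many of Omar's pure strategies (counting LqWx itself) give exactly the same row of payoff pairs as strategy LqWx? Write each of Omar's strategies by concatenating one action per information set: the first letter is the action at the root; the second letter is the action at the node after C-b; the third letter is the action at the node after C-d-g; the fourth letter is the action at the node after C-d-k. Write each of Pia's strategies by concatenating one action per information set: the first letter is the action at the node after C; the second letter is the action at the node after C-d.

Row for LqWx (columns dg, dk, bg, bk): (1,5) (1,5) (1,5) (1,5).
Under LqWx, Omar's choice at the node after C-b and at the node after C-d-g and at the node after C-d-k can never be reached regardless of what Pia does, so varying those choices leaves every outcome unchanged.
Holding the reachable choices fixed and varying the unreachable ones freely already gives 3 × 2 × 3 = 18 equivalent strategies.
No other strategy reproduces this row, so those 18 are the full class: LqWx, LqWw, LqWz, LqNx, LqNw, LqNz, LtWx, LtWw, LtWz, LtNx, LtNw, LtNz, LrWx, LrWw, LrWz, LrNx, LrNw, LrNz.

18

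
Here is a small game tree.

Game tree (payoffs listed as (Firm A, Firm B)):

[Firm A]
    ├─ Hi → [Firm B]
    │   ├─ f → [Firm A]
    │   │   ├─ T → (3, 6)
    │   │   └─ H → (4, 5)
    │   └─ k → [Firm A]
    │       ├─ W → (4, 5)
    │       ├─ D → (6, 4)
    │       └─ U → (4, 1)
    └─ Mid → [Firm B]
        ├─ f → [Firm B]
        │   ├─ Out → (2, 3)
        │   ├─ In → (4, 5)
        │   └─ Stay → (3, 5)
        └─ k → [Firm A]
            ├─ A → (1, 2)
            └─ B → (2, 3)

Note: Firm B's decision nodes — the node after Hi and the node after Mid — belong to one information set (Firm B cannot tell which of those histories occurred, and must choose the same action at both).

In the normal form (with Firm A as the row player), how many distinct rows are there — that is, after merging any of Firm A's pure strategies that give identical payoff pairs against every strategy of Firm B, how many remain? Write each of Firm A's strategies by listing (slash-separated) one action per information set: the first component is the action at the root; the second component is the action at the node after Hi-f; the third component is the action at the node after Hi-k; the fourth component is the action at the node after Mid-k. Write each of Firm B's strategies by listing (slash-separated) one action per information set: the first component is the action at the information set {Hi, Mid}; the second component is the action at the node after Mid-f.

Firm A has 24 pure strategies: Hi/T/W/A, Hi/T/W/B, Hi/T/D/A, Hi/T/D/B, Hi/T/U/A, Hi/T/U/B, Hi/H/W/A, Hi/H/W/B, Hi/H/D/A, Hi/H/D/B, Hi/H/U/A, Hi/H/U/B, Mid/T/W/A, Mid/T/W/B, Mid/T/D/A, Mid/T/D/B, Mid/T/U/A, Mid/T/U/B, Mid/H/W/A, Mid/H/W/B, Mid/H/D/A, Mid/H/D/B, Mid/H/U/A, Mid/H/U/B. Columns: f/Out, f/In, f/Stay, k/Out, k/In, k/Stay.
{Hi/T/W/A, Hi/T/W/B} → row (3,6) (3,6) (3,6) (4,5) (4,5) (4,5)
{Hi/T/D/A, Hi/T/D/B} → row (3,6) (3,6) (3,6) (6,4) (6,4) (6,4)
{Hi/T/U/A, Hi/T/U/B} → row (3,6) (3,6) (3,6) (4,1) (4,1) (4,1)
{Hi/H/W/A, Hi/H/W/B} → row (4,5) (4,5) (4,5) (4,5) (4,5) (4,5)
{Hi/H/D/A, Hi/H/D/B} → row (4,5) (4,5) (4,5) (6,4) (6,4) (6,4)
{Hi/H/U/A, Hi/H/U/B} → row (4,5) (4,5) (4,5) (4,1) (4,1) (4,1)
{Mid/T/W/A, Mid/T/D/A, Mid/T/U/A, Mid/H/W/A, Mid/H/D/A, Mid/H/U/A} → row (2,3) (4,5) (3,5) (1,2) (1,2) (1,2)
{Mid/T/W/B, Mid/T/D/B, Mid/T/U/B, Mid/H/W/B, Mid/H/D/B, Mid/H/U/B} → row (2,3) (4,5) (3,5) (2,3) (2,3) (2,3)
That's 8 distinct rows out of 24 strategies.

8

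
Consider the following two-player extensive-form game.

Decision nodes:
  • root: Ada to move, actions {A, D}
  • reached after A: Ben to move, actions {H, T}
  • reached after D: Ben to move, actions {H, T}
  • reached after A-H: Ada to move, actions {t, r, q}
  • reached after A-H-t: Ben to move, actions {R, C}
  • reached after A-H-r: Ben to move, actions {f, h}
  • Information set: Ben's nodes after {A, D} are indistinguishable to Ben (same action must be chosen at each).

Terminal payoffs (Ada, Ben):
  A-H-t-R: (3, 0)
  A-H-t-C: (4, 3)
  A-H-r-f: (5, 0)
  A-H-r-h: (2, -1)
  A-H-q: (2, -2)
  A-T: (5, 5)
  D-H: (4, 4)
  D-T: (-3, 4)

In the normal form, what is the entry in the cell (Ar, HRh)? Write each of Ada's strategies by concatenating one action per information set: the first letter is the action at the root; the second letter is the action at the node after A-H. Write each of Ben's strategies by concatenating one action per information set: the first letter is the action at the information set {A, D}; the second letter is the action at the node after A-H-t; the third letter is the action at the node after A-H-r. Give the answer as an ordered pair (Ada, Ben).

Trace the play path from the root:
  Ada plays A
  Ben plays H at [A]
  Ada plays r at [A-H]
  Ben plays h at [A-H-r]
→ terminal payoff (2, -1).
(Ben's choice at the node after A-H-t is never reached on this path, so it doesn't affect the outcome.)

(2, -1)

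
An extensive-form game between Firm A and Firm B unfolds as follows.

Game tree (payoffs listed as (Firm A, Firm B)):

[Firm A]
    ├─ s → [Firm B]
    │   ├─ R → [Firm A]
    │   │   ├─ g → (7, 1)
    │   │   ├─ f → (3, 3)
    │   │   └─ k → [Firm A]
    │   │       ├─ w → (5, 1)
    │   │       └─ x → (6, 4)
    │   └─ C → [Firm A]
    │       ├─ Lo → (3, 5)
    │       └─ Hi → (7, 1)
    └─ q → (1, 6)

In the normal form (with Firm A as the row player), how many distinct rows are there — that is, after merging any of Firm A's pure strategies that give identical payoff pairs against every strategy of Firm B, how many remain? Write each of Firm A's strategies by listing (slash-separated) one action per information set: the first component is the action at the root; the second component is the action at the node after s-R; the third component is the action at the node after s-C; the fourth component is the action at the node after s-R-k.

9

Firm A has 24 pure strategies: s/g/Lo/w, s/g/Lo/x, s/g/Hi/w, s/g/Hi/x, s/f/Lo/w, s/f/Lo/x, s/f/Hi/w, s/f/Hi/x, s/k/Lo/w, s/k/Lo/x, s/k/Hi/w, s/k/Hi/x, q/g/Lo/w, q/g/Lo/x, q/g/Hi/w, q/g/Hi/x, q/f/Lo/w, q/f/Lo/x, q/f/Hi/w, q/f/Hi/x, q/k/Lo/w, q/k/Lo/x, q/k/Hi/w, q/k/Hi/x. Columns: R, C.
{s/g/Lo/w, s/g/Lo/x} → row (7,1) (3,5)
{s/g/Hi/w, s/g/Hi/x} → row (7,1) (7,1)
{s/f/Lo/w, s/f/Lo/x} → row (3,3) (3,5)
{s/f/Hi/w, s/f/Hi/x} → row (3,3) (7,1)
{s/k/Lo/w} → row (5,1) (3,5)
{s/k/Lo/x} → row (6,4) (3,5)
{s/k/Hi/w} → row (5,1) (7,1)
{s/k/Hi/x} → row (6,4) (7,1)
{q/g/Lo/w, q/g/Lo/x, q/g/Hi/w, q/g/Hi/x, q/f/Lo/w, q/f/Lo/x, q/f/Hi/w, q/f/Hi/x, q/k/Lo/w, q/k/Lo/x, q/k/Hi/w, q/k/Hi/x} → row (1,6) (1,6)
That's 9 distinct rows out of 24 strategies.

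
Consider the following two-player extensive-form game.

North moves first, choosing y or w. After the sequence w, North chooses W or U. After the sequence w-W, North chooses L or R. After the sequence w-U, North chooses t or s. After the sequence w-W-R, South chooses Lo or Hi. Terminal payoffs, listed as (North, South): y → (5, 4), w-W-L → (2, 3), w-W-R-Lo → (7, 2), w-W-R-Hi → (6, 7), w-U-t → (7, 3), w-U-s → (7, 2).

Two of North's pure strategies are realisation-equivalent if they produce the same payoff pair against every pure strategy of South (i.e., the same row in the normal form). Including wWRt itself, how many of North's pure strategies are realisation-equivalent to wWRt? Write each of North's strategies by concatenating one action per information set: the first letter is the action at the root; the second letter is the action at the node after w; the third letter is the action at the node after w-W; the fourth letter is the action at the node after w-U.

Row for wWRt (columns Lo, Hi): (7,2) (6,7).
Under wWRt, North's choice at the node after w-U can never be reached regardless of what South does, so varying those choices leaves every outcome unchanged.
Holding the reachable choices fixed and varying the unreachable one freely already gives 2 equivalent strategies.
No other strategy reproduces this row, so those 2 are the full class: wWRt, wWRs.

2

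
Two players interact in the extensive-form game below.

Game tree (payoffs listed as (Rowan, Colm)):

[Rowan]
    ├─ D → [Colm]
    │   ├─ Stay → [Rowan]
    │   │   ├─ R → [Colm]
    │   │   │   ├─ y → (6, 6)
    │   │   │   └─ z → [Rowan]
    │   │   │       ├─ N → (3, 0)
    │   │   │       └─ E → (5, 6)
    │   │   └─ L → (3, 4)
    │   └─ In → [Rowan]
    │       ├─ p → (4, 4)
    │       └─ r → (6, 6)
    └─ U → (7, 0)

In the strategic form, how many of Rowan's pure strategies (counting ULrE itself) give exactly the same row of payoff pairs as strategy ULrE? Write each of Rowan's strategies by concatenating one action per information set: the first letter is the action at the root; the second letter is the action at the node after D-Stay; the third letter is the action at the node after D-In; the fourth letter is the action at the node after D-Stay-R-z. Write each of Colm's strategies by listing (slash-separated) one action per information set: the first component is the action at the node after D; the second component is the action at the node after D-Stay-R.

Row for ULrE (columns Stay/y, Stay/z, In/y, In/z): (7,0) (7,0) (7,0) (7,0).
Under ULrE, Rowan's choice at the node after D-Stay and at the node after D-In and at the node after D-Stay-R-z can never be reached regardless of what Colm does, so varying those choices leaves every outcome unchanged.
Holding the reachable choices fixed and varying the unreachable ones freely already gives 2 × 2 × 2 = 8 equivalent strategies.
No other strategy reproduces this row, so those 8 are the full class: URpN, URpE, URrN, URrE, ULpN, ULpE, ULrN, ULrE.

8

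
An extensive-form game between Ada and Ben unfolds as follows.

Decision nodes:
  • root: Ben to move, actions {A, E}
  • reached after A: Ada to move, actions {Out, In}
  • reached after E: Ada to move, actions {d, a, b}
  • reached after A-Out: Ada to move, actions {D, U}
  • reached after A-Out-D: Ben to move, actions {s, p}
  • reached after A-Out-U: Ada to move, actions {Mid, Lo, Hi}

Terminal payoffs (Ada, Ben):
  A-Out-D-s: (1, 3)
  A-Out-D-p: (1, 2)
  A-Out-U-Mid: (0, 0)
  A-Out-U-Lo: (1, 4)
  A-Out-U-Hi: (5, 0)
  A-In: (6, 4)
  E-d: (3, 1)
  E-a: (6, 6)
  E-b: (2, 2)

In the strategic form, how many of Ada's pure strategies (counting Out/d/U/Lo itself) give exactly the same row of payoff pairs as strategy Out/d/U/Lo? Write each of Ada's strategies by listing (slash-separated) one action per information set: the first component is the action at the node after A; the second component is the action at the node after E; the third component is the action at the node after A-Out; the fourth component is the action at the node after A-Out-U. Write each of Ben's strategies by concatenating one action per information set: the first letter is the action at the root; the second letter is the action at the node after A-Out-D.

1

Row for Out/d/U/Lo (columns As, Ap, Es, Ep): (1,4) (1,4) (3,1) (3,1).
Every one of Ada's information sets is on the play path for some reply by Ben when Ada follows Out/d/U/Lo.
Changing the action at any of them therefore changes at least one column, so only Out/d/U/Lo itself gives this row.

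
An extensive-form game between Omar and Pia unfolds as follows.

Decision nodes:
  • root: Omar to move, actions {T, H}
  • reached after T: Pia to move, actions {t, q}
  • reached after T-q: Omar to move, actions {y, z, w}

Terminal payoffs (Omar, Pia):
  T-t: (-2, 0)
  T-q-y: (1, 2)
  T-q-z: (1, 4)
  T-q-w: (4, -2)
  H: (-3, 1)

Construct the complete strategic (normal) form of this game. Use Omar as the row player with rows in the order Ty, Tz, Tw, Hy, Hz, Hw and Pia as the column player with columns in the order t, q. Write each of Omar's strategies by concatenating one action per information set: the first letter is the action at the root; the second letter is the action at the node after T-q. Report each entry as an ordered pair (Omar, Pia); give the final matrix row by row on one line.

            t        q
  Ty   (-2,0)    (1,2)
  Tz   (-2,0)    (1,4)
  Tw   (-2,0)   (4,-2)
  Hy   (-3,1)   (-3,1)
  Hz   (-3,1)   (-3,1)
  Hw   (-3,1)   (-3,1)

Ty: (-2,0) (1,2) | Tz: (-2,0) (1,4) | Tw: (-2,0) (4,-2) | Hy: (-3,1) (-3,1) | Hz: (-3,1) (-3,1) | Hw: (-3,1) (-3,1)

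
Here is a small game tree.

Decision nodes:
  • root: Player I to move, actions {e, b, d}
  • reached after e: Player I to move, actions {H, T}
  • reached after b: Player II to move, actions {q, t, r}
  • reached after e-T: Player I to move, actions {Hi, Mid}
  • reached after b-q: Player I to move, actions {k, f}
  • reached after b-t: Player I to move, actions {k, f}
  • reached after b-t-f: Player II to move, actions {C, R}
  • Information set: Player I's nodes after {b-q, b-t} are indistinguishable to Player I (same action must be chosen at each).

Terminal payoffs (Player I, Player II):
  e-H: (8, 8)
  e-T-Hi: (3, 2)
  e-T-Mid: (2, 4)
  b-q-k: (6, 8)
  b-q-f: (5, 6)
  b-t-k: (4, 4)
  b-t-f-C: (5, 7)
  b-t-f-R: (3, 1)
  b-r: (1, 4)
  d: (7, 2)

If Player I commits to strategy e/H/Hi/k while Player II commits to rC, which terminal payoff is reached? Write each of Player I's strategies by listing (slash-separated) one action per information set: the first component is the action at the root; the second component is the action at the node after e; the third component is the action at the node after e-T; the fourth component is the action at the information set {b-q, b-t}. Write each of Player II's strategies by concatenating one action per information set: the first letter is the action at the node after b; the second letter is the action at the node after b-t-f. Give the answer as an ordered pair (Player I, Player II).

Trace the play path from the root:
  Player I plays e
  Player I plays H at [e]
→ terminal payoff (8, 8).
(Player I's choice at the node after e-T is never reached on this path, so it doesn't affect the outcome.)

(8, 8)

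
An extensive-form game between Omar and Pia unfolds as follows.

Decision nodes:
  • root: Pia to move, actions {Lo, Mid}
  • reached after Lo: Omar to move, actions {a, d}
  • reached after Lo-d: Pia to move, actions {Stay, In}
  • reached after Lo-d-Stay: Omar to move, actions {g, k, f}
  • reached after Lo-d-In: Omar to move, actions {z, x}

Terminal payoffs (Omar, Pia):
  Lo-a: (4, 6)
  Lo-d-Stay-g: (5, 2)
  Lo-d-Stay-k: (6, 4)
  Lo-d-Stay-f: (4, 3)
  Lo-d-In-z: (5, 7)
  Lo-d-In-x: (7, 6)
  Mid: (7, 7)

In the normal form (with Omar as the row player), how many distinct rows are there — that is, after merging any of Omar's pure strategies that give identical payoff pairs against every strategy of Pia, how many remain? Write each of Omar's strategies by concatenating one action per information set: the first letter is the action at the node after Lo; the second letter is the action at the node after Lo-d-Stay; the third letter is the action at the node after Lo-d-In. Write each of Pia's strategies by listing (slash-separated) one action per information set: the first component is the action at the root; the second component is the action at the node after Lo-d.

Omar has 12 pure strategies: agz, agx, akz, akx, afz, afx, dgz, dgx, dkz, dkx, dfz, dfx. Columns: Lo/Stay, Lo/In, Mid/Stay, Mid/In.
{agz, agx, akz, akx, afz, afx} → row (4,6) (4,6) (7,7) (7,7)
{dgz} → row (5,2) (5,7) (7,7) (7,7)
{dgx} → row (5,2) (7,6) (7,7) (7,7)
{dkz} → row (6,4) (5,7) (7,7) (7,7)
{dkx} → row (6,4) (7,6) (7,7) (7,7)
{dfz} → row (4,3) (5,7) (7,7) (7,7)
{dfx} → row (4,3) (7,6) (7,7) (7,7)
That's 7 distinct rows out of 12 strategies.

7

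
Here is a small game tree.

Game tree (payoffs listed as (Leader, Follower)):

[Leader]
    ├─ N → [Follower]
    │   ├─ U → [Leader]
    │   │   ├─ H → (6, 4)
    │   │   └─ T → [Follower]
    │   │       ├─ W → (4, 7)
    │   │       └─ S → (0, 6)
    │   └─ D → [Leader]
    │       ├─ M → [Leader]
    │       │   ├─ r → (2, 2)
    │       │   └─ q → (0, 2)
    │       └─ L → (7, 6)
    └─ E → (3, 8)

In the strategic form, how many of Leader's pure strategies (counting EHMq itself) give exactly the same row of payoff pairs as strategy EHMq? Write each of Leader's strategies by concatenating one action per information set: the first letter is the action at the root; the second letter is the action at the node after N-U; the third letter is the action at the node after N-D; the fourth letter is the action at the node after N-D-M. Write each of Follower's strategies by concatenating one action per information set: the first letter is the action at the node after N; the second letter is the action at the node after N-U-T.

8

Row for EHMq (columns UW, US, DW, DS): (3,8) (3,8) (3,8) (3,8).
Under EHMq, Leader's choice at the node after N-U and at the node after N-D and at the node after N-D-M can never be reached regardless of what Follower does, so varying those choices leaves every outcome unchanged.
Holding the reachable choices fixed and varying the unreachable ones freely already gives 2 × 2 × 2 = 8 equivalent strategies.
No other strategy reproduces this row, so those 8 are the full class: EHMr, EHMq, EHLr, EHLq, ETMr, ETMq, ETLr, ETLq.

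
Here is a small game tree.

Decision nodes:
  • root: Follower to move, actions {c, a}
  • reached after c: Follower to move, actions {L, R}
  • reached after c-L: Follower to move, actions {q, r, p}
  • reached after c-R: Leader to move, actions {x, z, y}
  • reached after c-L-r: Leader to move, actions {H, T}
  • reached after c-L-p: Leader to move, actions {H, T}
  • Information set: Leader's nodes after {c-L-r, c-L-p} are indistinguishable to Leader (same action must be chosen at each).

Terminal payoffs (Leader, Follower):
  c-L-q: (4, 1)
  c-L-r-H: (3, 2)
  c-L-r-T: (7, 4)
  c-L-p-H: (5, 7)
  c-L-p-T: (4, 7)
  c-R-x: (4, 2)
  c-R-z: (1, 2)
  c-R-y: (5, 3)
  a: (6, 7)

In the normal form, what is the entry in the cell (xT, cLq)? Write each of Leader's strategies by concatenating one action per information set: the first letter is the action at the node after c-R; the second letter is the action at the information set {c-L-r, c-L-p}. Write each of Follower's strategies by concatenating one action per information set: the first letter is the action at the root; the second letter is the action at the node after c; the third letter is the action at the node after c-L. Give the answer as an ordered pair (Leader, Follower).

Trace the play path from the root:
  Follower plays c
  Follower plays L at [c]
  Follower plays q at [c-L]
→ terminal payoff (4, 1).
(Leader's choice at the node after c-R is never reached on this path, so it doesn't affect the outcome.)

(4, 1)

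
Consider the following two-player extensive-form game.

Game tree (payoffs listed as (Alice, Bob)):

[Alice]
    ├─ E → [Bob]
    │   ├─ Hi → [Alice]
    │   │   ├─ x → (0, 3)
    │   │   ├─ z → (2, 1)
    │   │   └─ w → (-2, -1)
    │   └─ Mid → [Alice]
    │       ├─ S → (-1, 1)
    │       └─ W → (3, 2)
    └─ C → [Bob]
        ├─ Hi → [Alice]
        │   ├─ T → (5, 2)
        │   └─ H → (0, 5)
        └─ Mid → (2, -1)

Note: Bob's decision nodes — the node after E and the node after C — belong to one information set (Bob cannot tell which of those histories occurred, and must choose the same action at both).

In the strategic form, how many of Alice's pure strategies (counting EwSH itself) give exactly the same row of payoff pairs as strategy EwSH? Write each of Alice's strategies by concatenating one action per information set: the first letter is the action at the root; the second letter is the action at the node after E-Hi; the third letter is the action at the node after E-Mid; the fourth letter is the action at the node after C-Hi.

2

Row for EwSH (columns Hi, Mid): (-2,-1) (-1,1).
Under EwSH, Alice's choice at the node after C-Hi can never be reached regardless of what Bob does, so varying those choices leaves every outcome unchanged.
Holding the reachable choices fixed and varying the unreachable one freely already gives 2 equivalent strategies.
No other strategy reproduces this row, so those 2 are the full class: EwST, EwSH.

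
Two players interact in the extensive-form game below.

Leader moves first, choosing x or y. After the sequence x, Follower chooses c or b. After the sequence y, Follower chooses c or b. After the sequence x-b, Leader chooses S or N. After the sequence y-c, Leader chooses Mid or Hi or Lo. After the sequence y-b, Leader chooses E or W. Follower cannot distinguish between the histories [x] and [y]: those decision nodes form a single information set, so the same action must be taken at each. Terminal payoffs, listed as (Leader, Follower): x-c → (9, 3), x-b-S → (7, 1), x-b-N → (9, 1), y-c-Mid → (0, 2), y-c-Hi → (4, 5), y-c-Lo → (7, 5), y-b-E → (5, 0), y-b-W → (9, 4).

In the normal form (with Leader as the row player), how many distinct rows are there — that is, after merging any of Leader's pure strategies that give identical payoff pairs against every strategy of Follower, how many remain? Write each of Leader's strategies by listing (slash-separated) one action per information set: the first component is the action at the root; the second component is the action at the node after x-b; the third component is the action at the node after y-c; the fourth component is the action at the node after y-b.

Leader has 24 pure strategies: x/S/Mid/E, x/S/Mid/W, x/S/Hi/E, x/S/Hi/W, x/S/Lo/E, x/S/Lo/W, x/N/Mid/E, x/N/Mid/W, x/N/Hi/E, x/N/Hi/W, x/N/Lo/E, x/N/Lo/W, y/S/Mid/E, y/S/Mid/W, y/S/Hi/E, y/S/Hi/W, y/S/Lo/E, y/S/Lo/W, y/N/Mid/E, y/N/Mid/W, y/N/Hi/E, y/N/Hi/W, y/N/Lo/E, y/N/Lo/W. Columns: c, b.
{x/S/Mid/E, x/S/Mid/W, x/S/Hi/E, x/S/Hi/W, x/S/Lo/E, x/S/Lo/W} → row (9,3) (7,1)
{x/N/Mid/E, x/N/Mid/W, x/N/Hi/E, x/N/Hi/W, x/N/Lo/E, x/N/Lo/W} → row (9,3) (9,1)
{y/S/Mid/E, y/N/Mid/E} → row (0,2) (5,0)
{y/S/Mid/W, y/N/Mid/W} → row (0,2) (9,4)
{y/S/Hi/E, y/N/Hi/E} → row (4,5) (5,0)
{y/S/Hi/W, y/N/Hi/W} → row (4,5) (9,4)
{y/S/Lo/E, y/N/Lo/E} → row (7,5) (5,0)
{y/S/Lo/W, y/N/Lo/W} → row (7,5) (9,4)
That's 8 distinct rows out of 24 strategies.

8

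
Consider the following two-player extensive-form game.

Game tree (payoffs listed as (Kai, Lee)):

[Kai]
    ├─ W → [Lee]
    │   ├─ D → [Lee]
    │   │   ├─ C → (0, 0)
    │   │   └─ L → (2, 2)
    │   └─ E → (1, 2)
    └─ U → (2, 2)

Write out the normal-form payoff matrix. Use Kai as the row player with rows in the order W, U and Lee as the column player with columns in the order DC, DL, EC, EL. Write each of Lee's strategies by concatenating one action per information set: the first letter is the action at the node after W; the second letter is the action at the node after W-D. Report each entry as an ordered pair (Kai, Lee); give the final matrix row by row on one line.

W: (0,0) (2,2) (1,2) (1,2) | U: (2,2) (2,2) (2,2) (2,2)

           DC       DL       EC       EL
   W    (0,0)    (2,2)    (1,2)    (1,2)
   U    (2,2)    (2,2)    (2,2)    (2,2)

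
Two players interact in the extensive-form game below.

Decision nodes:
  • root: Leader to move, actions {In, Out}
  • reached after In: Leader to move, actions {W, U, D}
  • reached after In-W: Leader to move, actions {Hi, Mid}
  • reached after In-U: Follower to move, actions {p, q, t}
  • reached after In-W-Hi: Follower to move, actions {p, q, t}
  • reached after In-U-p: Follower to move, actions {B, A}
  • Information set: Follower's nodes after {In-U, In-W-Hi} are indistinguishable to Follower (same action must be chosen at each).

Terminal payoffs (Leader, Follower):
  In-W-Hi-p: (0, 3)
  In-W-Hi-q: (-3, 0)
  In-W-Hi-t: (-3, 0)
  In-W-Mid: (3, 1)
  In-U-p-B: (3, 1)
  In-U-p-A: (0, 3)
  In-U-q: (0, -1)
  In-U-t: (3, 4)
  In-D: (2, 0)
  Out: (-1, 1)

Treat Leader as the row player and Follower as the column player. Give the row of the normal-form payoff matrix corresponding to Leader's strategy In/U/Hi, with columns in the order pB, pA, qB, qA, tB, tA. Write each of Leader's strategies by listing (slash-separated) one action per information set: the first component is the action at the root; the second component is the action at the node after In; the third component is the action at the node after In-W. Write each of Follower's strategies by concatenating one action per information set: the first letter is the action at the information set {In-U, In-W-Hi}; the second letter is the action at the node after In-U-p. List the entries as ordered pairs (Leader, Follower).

(3,1) (0,3) (0,-1) (0,-1) (3,4) (3,4)

vs pB: Leader plays In → Leader plays U at [In] → Follower plays p at [In-U] → Follower plays B at [In-U-p] → (3, 1)
vs pA: Leader plays In → Leader plays U at [In] → Follower plays p at [In-U] → Follower plays A at [In-U-p] → (0, 3)
vs qB: Leader plays In → Leader plays U at [In] → Follower plays q at [In-U] → (0, -1)
vs qA: Leader plays In → Leader plays U at [In] → Follower plays q at [In-U] → (0, -1)
vs tB: Leader plays In → Leader plays U at [In] → Follower plays t at [In-U] → (3, 4)
vs tA: Leader plays In → Leader plays U at [In] → Follower plays t at [In-U] → (3, 4)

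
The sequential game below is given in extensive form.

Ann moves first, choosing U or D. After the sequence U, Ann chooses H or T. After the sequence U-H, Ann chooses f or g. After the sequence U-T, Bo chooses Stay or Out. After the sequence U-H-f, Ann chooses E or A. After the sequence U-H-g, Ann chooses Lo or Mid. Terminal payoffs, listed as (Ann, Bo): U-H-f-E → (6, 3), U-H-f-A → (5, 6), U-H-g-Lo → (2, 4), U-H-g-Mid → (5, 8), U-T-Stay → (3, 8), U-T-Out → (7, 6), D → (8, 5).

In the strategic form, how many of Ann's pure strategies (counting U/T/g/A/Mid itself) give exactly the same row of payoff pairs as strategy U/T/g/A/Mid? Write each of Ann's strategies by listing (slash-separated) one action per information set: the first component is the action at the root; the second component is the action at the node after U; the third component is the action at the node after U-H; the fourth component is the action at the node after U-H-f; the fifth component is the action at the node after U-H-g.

8

Row for U/T/g/A/Mid (columns Stay, Out): (3,8) (7,6).
Under U/T/g/A/Mid, Ann's choice at the node after U-H and at the node after U-H-f and at the node after U-H-g can never be reached regardless of what Bo does, so varying those choices leaves every outcome unchanged.
Holding the reachable choices fixed and varying the unreachable ones freely already gives 2 × 2 × 2 = 8 equivalent strategies.
No other strategy reproduces this row, so those 8 are the full class: U/T/f/E/Lo, U/T/f/E/Mid, U/T/f/A/Lo, U/T/f/A/Mid, U/T/g/E/Lo, U/T/g/E/Mid, U/T/g/A/Lo, U/T/g/A/Mid.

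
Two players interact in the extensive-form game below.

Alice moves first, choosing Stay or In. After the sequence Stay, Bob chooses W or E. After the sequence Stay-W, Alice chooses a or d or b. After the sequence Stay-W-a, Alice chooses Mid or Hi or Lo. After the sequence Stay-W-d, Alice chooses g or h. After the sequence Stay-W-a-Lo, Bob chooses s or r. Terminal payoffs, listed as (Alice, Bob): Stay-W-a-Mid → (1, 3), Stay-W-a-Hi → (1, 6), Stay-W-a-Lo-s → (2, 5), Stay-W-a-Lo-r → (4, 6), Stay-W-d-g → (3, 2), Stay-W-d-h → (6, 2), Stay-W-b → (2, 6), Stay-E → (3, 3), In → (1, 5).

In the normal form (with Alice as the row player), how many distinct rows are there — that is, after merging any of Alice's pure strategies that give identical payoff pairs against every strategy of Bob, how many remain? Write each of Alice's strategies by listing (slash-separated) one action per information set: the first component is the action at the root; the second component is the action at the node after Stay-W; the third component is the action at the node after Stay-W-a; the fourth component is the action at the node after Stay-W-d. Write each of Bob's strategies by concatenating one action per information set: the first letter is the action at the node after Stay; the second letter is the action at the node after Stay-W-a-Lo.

Alice has 36 pure strategies: Stay/a/Mid/g, Stay/a/Mid/h, Stay/a/Hi/g, Stay/a/Hi/h, Stay/a/Lo/g, Stay/a/Lo/h, Stay/d/Mid/g, Stay/d/Mid/h, Stay/d/Hi/g, Stay/d/Hi/h, Stay/d/Lo/g, Stay/d/Lo/h, Stay/b/Mid/g, Stay/b/Mid/h, Stay/b/Hi/g, Stay/b/Hi/h, Stay/b/Lo/g, Stay/b/Lo/h, In/a/Mid/g, In/a/Mid/h, In/a/Hi/g, In/a/Hi/h, In/a/Lo/g, In/a/Lo/h, In/d/Mid/g, In/d/Mid/h, In/d/Hi/g, In/d/Hi/h, In/d/Lo/g, In/d/Lo/h, In/b/Mid/g, In/b/Mid/h, In/b/Hi/g, In/b/Hi/h, In/b/Lo/g, In/b/Lo/h. Columns: Ws, Wr, Es, Er.
{Stay/a/Mid/g, Stay/a/Mid/h} → row (1,3) (1,3) (3,3) (3,3)
{Stay/a/Hi/g, Stay/a/Hi/h} → row (1,6) (1,6) (3,3) (3,3)
{Stay/a/Lo/g, Stay/a/Lo/h} → row (2,5) (4,6) (3,3) (3,3)
{Stay/d/Mid/g, Stay/d/Hi/g, Stay/d/Lo/g} → row (3,2) (3,2) (3,3) (3,3)
{Stay/d/Mid/h, Stay/d/Hi/h, Stay/d/Lo/h} → row (6,2) (6,2) (3,3) (3,3)
{Stay/b/Mid/g, Stay/b/Mid/h, Stay/b/Hi/g, Stay/b/Hi/h, Stay/b/Lo/g, Stay/b/Lo/h} → row (2,6) (2,6) (3,3) (3,3)
{In/a/Mid/g, In/a/Mid/h, In/a/Hi/g, In/a/Hi/h, In/a/Lo/g, In/a/Lo/h, In/d/Mid/g, In/d/Mid/h, In/d/Hi/g, In/d/Hi/h, In/d/Lo/g, In/d/Lo/h, In/b/Mid/g, In/b/Mid/h, In/b/Hi/g, In/b/Hi/h, In/b/Lo/g, In/b/Lo/h} → row (1,5) (1,5) (1,5) (1,5)
That's 7 distinct rows out of 36 strategies.

7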